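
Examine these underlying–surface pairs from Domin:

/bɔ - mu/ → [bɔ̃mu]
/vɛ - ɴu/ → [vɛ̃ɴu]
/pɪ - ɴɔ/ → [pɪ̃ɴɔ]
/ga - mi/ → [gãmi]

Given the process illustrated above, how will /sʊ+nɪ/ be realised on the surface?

The data show regressive nasality assimilation (vowel nasalisation): /ɔ/ → [ɔ̃] before /m/; /ɛ/ → [ɛ̃] before /ɴ/; /ɪ/ → [ɪ̃] before /ɴ/; /a/ → [ã] before /m/ — a vowel is nasalised by an immediately following nasal consonant.
The vowel /ʊ/ is adjacent to the following nasal /n/, so it acquires [+nasal] and surfaces as [ʊ̃].

[sʊ̃nɪ]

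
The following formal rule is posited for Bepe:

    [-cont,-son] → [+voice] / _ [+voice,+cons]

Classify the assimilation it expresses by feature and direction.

regressive voicing assimilation

The target ([-cont,-son], stops) acquires [+voice] next to a voiced consonant ([+voice,+cons]) — it takes on the voicing of its neighbour, so the feature that spreads is voicing.
Since the environment is written after the underscore, the trigger follows the target; the direction is regressive.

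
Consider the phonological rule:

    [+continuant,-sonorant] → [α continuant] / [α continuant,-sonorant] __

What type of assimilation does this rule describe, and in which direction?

The rule copies [continuant] (continuancy) from the environment onto the target fricatives; since [±continuant] encodes the stop/fricative manner contrast, the assimilating dimension is manner.
The conditioning segment sits to the left of the focus bar, meaning the trigger precedes the segment that changes — progressive assimilation.

progressive manner assimilation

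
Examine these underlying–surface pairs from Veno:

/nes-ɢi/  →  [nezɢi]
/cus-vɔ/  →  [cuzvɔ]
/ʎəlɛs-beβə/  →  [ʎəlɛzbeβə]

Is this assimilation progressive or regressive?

Underlying /s/ is realised as [z] next to /ɢ/; /ɢ/ itself does not change.
The change voiceless → voiced matches the voicing of the following /ɢ/, identifying this as voicing assimilation.
Checking the remaining alternations: /s/ → [z] before /v/ (voiceless → voiced, matching voiced); /s/ → [z] before /b/ (voiceless → voiced, matching voiced) — only voicing changes, and always toward the following segment.
The trigger is the following segment, so the direction is regressive (anticipatory).

regressive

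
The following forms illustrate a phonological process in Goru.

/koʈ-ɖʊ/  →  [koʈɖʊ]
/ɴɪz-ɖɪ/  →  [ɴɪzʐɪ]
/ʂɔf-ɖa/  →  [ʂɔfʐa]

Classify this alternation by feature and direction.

Underlying /ɖ/ is realised as [ʐ] next to /z/; /z/ itself does not change.
/ɖ/ is a stop while /z/ is a fricative; the output [ʐ] is a fricative, matching the trigger — so the feature that spreads is manner.
Place and voice are unchanged, so the assimilation is partial, not total.
Checking the remaining alternation: /ɖ/ → [ʐ] after /f/ (stop → fricative, matching a fricative) — only manner changes, and always toward the preceding segment.
No alternation appears in [koʈɖʊ]: there the adjacent consonants already agree in manner (/ɖ/ and /ʈ/ are both stops), so this form is consistent with the same rule.
The trigger is the preceding segment, so the direction is progressive (perseverative).

progressive manner assimilation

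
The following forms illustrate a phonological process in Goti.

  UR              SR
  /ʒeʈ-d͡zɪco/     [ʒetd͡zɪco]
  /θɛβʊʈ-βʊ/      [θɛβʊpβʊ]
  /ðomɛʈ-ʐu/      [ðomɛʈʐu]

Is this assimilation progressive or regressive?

regressive

The segment that alternates is /ʈ/, which surfaces as [t] when adjacent to /d͡z/.
The change retroflex → alveolar matches the place of the following /d͡z/, identifying this as place assimilation.
The other alternating form patterns the same way: /ʈ/ → [p] before /β/ (retroflex → bilabial, matching bilabial) — only place changes, and always toward the following segment.
No alternation appears in [ðomɛʈʐu]: there the adjacent consonants already agree in place (/ʈ/ and /ʐ/ are both retroflex), so this form is consistent with the same rule.
The trigger is the following segment, so the direction is regressive (anticipatory).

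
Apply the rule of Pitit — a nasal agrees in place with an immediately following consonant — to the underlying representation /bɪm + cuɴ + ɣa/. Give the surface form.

[bɪɲcuŋɣa]

/m/ is a voiced bilabial nasal. The following trigger /c/ is palatal, so /m/ must become palatal as well.
A voiced palatal nasal is [ɲ], so the surface segment is [ɲ].
The same rule applies at the second boundary: /ɴ/ → [ŋ] next to /ɣ/.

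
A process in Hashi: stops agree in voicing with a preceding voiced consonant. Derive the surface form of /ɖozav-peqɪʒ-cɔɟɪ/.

[ɖozavbeqɪʒɟɔɟɪ]

The rule targets /p/ (voiceless bilabial stop), which sits after the trigger /v/ (voiced).
A voiced bilabial stop is [b], so the surface segment is [b].
The same rule applies at the second boundary: /c/ → [ɟ] next to /ʒ/.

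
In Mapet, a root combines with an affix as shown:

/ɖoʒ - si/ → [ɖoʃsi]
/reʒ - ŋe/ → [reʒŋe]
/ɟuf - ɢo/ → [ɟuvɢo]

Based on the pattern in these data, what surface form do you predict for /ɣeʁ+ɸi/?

The data show regressive voicing assimilation: /ʒ/ → [ʃ] before /s/; /f/ → [v] before /ɢ/. In each pair only voicing changes, matching the following consonant, while place and manner stay constant.
Nothing changes in [reʒŋe]: there the adjacent consonants already agree in voicing (/ʒ/ and /ŋ/ are both voiced), so this form is consistent with the same rule.
The rule targets /ʁ/ (voiced uvular fricative), which sits before the trigger /ɸ/ (voiceless).
Changing only its voicing to voiceless gives [χ] — the voiceless uvular fricative.

[ɣeχɸi]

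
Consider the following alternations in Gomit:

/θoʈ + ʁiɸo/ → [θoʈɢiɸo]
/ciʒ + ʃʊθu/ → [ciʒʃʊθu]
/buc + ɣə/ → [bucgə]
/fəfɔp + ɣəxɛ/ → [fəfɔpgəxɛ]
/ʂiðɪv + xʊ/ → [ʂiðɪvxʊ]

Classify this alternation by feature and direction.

The segment that alternates is /ʁ/, which surfaces as [ɢ] when adjacent to /ʈ/.
/ʁ/ is a fricative while /ʈ/ is a stop; the output [ɢ] is a stop, matching the trigger — so the feature that spreads is manner.
Place and voice are unchanged, so the assimilation is partial, not total.
Checking the remaining alternations: /ɣ/ → [g] after /c/ (fricative → stop, matching a stop); /ɣ/ → [g] after /p/ (fricative → stop, matching a stop) — only manner changes, and always toward the preceding segment.
No alternation appears in [ciʒʃʊθu], [ʂiðɪvxʊ]: there the adjacent consonants already agree in manner (/ʃ/ and /ʒ/ are both fricatives; /x/ and /v/ are both fricatives), so these forms are consistent with the same rule.
Since the segment that changes follows the conditioning segment, the assimilation is progressive.

progressive manner assimilation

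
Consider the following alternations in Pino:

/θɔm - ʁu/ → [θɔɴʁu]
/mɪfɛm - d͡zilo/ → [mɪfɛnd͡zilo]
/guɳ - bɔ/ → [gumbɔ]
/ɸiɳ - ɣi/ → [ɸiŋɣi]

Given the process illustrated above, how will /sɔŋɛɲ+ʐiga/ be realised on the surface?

The data show regressive place assimilation: /m/ → [ɴ] before /ʁ/; /m/ → [n] before /d͡z/; /ɳ/ → [m] before /b/; /ɳ/ → [ŋ] before /ɣ/. In each pair only place changes, matching the following consonant, while manner and voice stay constant.
/ɲ/ is a voiced palatal nasal. The following trigger /ʐ/ is retroflex, so /ɲ/ must become retroflex as well.
The voiced retroflex nasal is [ɳ], so /ɲ/ → [ɳ].

[sɔŋɛɳʐiga]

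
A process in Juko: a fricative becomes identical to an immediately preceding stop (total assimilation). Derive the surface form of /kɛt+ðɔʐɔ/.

/ð/ is the segment targeted by the rule; it sits immediately after /t/, so it assimilates completely and surfaces as [t].

[kɛttɔʐɔ]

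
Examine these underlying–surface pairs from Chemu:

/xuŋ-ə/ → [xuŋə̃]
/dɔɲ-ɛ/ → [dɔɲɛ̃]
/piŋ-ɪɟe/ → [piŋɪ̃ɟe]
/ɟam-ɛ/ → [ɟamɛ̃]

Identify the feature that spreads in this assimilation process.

The vowel /ə/ surfaces as nasalised [ə̃] next to the preceding nasal /ŋ/ — it has acquired the [+nasal] feature of its neighbour.
Likewise in the remaining data: /ɛ/ → [ɛ̃] after /ɲ/; /ɪ/ → [ɪ̃] after /ŋ/; /ɛ/ → [ɛ̃] after /m/ — each time a vowel is nasalised next to a preceding nasal.

nasality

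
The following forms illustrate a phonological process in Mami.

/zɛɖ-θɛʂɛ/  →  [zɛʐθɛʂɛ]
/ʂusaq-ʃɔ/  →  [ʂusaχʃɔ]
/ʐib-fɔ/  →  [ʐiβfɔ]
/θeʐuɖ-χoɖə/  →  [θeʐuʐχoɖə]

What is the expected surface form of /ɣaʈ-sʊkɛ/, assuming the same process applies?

The data show regressive manner assimilation: /ɖ/ → [ʐ] before /θ/; /q/ → [χ] before /ʃ/; /b/ → [β] before /f/; /ɖ/ → [ʐ] before /χ/. In each pair only manner changes, matching the following consonant, while place and voice stay constant.
The rule targets /ʈ/ (voiceless retroflex stop), which sits before the trigger /s/ (fricative).
The voiceless retroflex fricative is [ʂ], so /ʈ/ → [ʂ].

[ɣaʂsʊkɛ]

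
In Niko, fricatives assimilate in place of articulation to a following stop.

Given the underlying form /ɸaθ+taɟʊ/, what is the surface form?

The rule targets /θ/ (voiceless dental fricative), which sits before the trigger /t/ (alveolar).
A voiceless alveolar fricative is [s], so the surface segment is [s].

[ɸastaɟʊ]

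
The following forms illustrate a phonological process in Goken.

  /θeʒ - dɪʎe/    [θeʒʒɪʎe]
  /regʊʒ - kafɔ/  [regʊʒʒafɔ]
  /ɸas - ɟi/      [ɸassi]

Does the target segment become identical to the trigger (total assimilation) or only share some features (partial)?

Underlying /d/ is realised as [ʒ] next to /ʒ/; /ʒ/ itself does not change.
The output [ʒ] is identical to the trigger /ʒ/ — every feature (place, manner, voicing) has been copied — so this is total assimilation.
The other forms behave the same way: /k/ → [ʒ] after /ʒ/; /ɟ/ → [s] after /s/ — in each case the output is a copy of the preceding consonant.

total assimilation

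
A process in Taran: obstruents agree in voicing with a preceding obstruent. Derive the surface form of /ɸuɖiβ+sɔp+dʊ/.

The rule targets /s/ (voiceless alveolar fricative), which sits after the trigger /β/ (voiced).
Changing only its voicing to voiced gives [z] — the voiced alveolar fricative.
The same rule applies at the second boundary: /d/ → [t] next to /p/.

[ɸuɖiβzɔptʊ]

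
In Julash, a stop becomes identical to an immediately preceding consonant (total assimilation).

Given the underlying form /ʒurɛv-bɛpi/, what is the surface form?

/b/ is the segment targeted by the rule; it sits immediately after /v/, so it assimilates completely and surfaces as [v].

[ʒurɛvvɛpi]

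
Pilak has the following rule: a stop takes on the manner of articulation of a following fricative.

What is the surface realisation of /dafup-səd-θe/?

[dafuɸsəzθe]

The rule targets /p/ (voiceless bilabial stop), which sits before the trigger /s/ (fricative).
The voiceless bilabial fricative is [ɸ], so /p/ → [ɸ].
The same rule applies at the second boundary: /d/ → [z] next to /θ/.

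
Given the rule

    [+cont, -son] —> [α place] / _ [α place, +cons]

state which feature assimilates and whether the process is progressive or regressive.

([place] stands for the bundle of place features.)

The shared variable α links the value of the place features (abbreviated [place]) on the target to the same value on the neighbouring segment, so place is the feature that assimilates.
Since the environment is written after the underscore, the trigger follows the target; the direction is regressive.

regressive place assimilation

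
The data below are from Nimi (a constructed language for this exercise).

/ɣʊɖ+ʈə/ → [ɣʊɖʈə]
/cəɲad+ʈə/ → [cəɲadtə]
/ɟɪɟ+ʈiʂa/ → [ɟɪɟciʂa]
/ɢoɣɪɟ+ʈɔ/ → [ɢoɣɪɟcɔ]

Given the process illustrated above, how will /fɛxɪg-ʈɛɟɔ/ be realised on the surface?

The data show progressive place assimilation: /ʈ/ → [t] after /d/; /ʈ/ → [c] after /ɟ/. In each pair only place changes, matching the preceding consonant, while manner and voice stay constant.
Nothing changes in [ɣʊɖʈə]: there the adjacent consonants already agree in place (/ʈ/ and /ɖ/ are both retroflex), so this form is consistent with the same rule.
/ʈ/ is a voiceless retroflex stop. The preceding trigger /g/ is velar, so /ʈ/ must become velar as well.
A voiceless velar stop is [k], so the surface segment is [k].

[fɛxɪgkɛɟɔ]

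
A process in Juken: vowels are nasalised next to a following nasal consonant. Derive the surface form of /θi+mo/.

[θĩmo]

/i/ sits next to the nasal /m/ and is therefore nasalised to [ĩ].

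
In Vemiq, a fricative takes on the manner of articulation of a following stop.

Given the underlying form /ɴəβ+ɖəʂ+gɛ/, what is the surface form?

The rule targets /β/ (voiced bilabial fricative), which sits before the trigger /ɖ/ (stop).
Changing only its manner to stop gives [b] — the voiced bilabial stop.
At the second juncture, /ʂ/ likewise becomes [ʈ] adjacent to /g/.

[ɴəbɖəʈgɛ]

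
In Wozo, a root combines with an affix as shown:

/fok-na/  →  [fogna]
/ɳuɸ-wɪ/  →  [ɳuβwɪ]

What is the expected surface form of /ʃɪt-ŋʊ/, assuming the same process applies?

The data show regressive voicing assimilation: /k/ → [g] before /n/; /ɸ/ → [β] before /w/. In each pair only voicing changes, matching the following consonant, while place and manner stay constant.
The rule targets /t/ (voiceless alveolar stop), which sits before the trigger /ŋ/ (voiced).
The voiced alveolar stop is [d], so /t/ → [d].

[ʃɪdŋʊ]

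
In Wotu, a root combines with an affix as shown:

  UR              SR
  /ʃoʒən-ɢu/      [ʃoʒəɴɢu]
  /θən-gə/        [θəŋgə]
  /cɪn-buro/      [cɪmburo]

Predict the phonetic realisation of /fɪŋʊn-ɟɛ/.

The data show regressive place assimilation: /n/ → [ɴ] before /ɢ/; /n/ → [ŋ] before /g/; /n/ → [m] before /b/. In each pair only place changes, matching the following consonant, while manner and voice stay constant.
/n/ is a voiced alveolar nasal. The following trigger /ɟ/ is palatal, so /n/ must become palatal as well.
The voiced palatal nasal is [ɲ], so /n/ → [ɲ].

[fɪŋʊɲɟɛ]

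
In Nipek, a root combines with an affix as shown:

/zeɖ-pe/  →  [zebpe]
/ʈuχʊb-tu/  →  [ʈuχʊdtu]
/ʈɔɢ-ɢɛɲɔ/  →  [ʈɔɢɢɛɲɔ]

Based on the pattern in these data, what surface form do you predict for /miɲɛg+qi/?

The data show regressive place assimilation: /ɖ/ → [b] before /p/; /b/ → [d] before /t/. In each pair only place changes, matching the following consonant, while manner and voice stay constant.
No alternation appears in [ʈɔɢɢɛɲɔ]: there the adjacent consonants already agree in place (/ɢ/ and /ɢ/ are both uvular), so this form is consistent with the same rule.
The rule targets /g/ (voiced velar stop), which sits before the trigger /q/ (uvular).
The voiced uvular stop is [ɢ], so /g/ → [ɢ].

[miɲɛɢqi]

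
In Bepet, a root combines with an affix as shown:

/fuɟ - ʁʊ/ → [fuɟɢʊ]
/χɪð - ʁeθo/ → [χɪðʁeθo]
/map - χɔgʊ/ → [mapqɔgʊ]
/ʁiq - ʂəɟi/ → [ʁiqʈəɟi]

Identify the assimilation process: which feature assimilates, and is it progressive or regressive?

The segment that alternates is /ʁ/, which surfaces as [ɢ] when adjacent to /ɟ/.
/ʁ/ is a fricative while /ɟ/ is a stop; the output [ɢ] is a stop, matching the trigger — so the feature that spreads is manner.
Place and voice are unchanged, so the assimilation is partial, not total.
The same holds elsewhere in the data: /χ/ → [q] after /p/ (fricative → stop, matching a stop); /ʂ/ → [ʈ] after /q/ (fricative → stop, matching a stop) — only manner changes, and always toward the preceding segment.
Nothing changes in [χɪðʁeθo]: there the adjacent consonants already agree in manner (/ʁ/ and /ð/ are both fricatives), so this form is consistent with the same rule.
The trigger is the preceding segment, so the direction is progressive (perseverative).

progressive manner assimilation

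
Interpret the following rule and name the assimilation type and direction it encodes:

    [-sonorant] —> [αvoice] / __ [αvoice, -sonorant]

The shared variable α links the value of [voice] on the target to the same value on the neighbouring segment, so voicing is the feature that assimilates.
Since the environment is written after the underscore, the trigger follows the target; the direction is regressive.

regressive voicing assimilation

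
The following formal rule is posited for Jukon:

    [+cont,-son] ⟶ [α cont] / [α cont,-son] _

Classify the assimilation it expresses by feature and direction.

progressive manner assimilation

The rule copies [cont] (continuancy) from the environment onto the target fricatives; since [±cont] encodes the stop/fricative manner contrast, the assimilating dimension is manner.
The conditioning segment sits to the left of the focus bar, meaning the trigger precedes the segment that changes — progressive assimilation.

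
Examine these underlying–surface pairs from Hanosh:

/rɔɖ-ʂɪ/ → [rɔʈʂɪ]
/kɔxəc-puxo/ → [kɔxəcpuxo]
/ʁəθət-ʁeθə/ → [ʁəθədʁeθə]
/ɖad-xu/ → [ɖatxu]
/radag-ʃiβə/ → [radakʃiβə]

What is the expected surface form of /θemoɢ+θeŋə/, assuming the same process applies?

[θemoqθeŋə]

The data show regressive voicing assimilation: /ɖ/ → [ʈ] before /ʂ/; /t/ → [d] before /ʁ/; /d/ → [t] before /x/; /g/ → [k] before /ʃ/. In each pair only voicing changes, matching the following consonant, while place and manner stay constant.
No alternation appears in [kɔxəcpuxo]: there the adjacent consonants already agree in voicing (/c/ and /p/ are both voiceless), so this form is consistent with the same rule.
/ɢ/ is a voiced uvular stop. The following trigger /θ/ is voiceless, so /ɢ/ must become voiceless as well.
A voiceless uvular stop is [q], so the surface segment is [q].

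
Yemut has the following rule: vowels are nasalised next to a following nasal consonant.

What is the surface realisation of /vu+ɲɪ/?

[vũɲɪ]

/u/ sits next to the nasal /ɲ/ and is therefore nasalised to [ũ].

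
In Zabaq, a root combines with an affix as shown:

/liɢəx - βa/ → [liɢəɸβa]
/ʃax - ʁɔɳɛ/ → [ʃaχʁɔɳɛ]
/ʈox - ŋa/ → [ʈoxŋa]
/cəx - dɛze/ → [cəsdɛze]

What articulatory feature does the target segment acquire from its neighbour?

The segment that alternates is /x/, which surfaces as [ɸ] when adjacent to /β/.
The change velar → bilabial matches the place of the following /β/, identifying this as place assimilation.
Checking the remaining alternations: /x/ → [χ] before /ʁ/ (velar → uvular, matching uvular); /x/ → [s] before /d/ (velar → alveolar, matching alveolar) — only place changes, and always toward the following segment.
No alternation appears in [ʈoxŋa]: there the adjacent consonants already agree in place (/x/ and /ŋ/ are both velar), so this form is consistent with the same rule.

place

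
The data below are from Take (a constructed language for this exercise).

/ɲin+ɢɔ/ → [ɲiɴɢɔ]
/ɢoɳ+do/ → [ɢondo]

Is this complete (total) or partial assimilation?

The segment that alternates is /n/, which surfaces as [ɴ] when adjacent to /ɢ/.
The change alveolar → uvular matches the place of the following /ɢ/, identifying this as place assimilation.
Manner and voice are unchanged, so the assimilation is partial, not total.
The same holds elsewhere in the data: /ɳ/ → [n] before /d/ (retroflex → alveolar, matching alveolar) — only place changes, and always toward the following segment.

partial assimilation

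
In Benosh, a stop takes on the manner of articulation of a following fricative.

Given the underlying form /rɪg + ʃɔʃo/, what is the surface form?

/g/ is a voiced velar stop. The following trigger /ʃ/ is a fricative, so /g/ must become a fricative as well.
The voiced velar fricative is [ɣ], so /g/ → [ɣ].

[rɪɣʃɔʃo]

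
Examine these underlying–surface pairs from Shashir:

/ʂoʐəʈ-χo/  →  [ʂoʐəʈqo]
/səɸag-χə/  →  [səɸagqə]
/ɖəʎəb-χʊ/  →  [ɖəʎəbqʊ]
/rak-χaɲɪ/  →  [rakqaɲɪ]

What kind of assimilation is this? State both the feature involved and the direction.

progressive manner assimilation

Underlying /χ/ is realised as [q] next to /ʈ/; /ʈ/ itself does not change.
/χ/ is a fricative while /ʈ/ is a stop; the output [q] is a stop, matching the trigger — so the feature that spreads is manner.
Place and voice are unchanged, so the assimilation is partial, not total.
The same holds elsewhere in the data: /χ/ → [q] after /g/ (fricative → stop, matching a stop); /χ/ → [q] after /b/ (fricative → stop, matching a stop); /χ/ → [q] after /k/ (fricative → stop, matching a stop) — only manner changes, and always toward the preceding segment.
Since the segment that changes follows the conditioning segment, the assimilation is progressive.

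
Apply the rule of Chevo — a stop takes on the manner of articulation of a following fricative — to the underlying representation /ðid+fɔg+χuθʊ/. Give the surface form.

The rule targets /d/ (voiced alveolar stop), which sits before the trigger /f/ (fricative).
Changing only its manner to fricative gives [z] — the voiced alveolar fricative.
The same rule applies at the second boundary: /g/ → [ɣ] next to /χ/.

[ðizfɔɣχuθʊ]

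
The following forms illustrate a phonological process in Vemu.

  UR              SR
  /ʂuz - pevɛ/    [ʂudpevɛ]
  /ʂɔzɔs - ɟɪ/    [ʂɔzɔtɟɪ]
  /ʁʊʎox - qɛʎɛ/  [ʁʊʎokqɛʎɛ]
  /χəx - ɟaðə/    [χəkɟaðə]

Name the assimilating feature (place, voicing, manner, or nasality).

Underlying /z/ is realised as [d] next to /p/; /p/ itself does not change.
The change fricative → stop matches the manner of the following /p/, identifying this as manner assimilation.
The other alternating forms pattern the same way: /s/ → [t] before /ɟ/ (fricative → stop, matching a stop); /x/ → [k] before /q/ (fricative → stop, matching a stop); /x/ → [k] before /ɟ/ (fricative → stop, matching a stop) — only manner changes, and always toward the following segment.

manner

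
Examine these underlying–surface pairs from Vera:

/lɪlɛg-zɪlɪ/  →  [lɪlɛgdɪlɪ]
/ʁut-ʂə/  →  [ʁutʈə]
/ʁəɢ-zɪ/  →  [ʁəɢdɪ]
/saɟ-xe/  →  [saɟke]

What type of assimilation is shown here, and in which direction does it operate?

progressive manner assimilation

Underlying /z/ is realised as [d] next to /g/; /g/ itself does not change.
/z/ is a fricative while /g/ is a stop; the output [d] is a stop, matching the trigger — so the feature that spreads is manner.
Place and voice are unchanged, so the assimilation is partial, not total.
The same holds elsewhere in the data: /ʂ/ → [ʈ] after /t/ (fricative → stop, matching a stop); /z/ → [d] after /ɢ/ (fricative → stop, matching a stop); /x/ → [k] after /ɟ/ (fricative → stop, matching a stop) — only manner changes, and always toward the preceding segment.
The trigger is the preceding segment, so the direction is progressive (perseverative).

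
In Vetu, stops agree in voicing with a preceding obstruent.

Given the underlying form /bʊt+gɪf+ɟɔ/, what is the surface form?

[bʊtkɪfcɔ]

/g/ is a voiced velar stop. The preceding trigger /t/ is voiceless, so /g/ must become voiceless as well.
Changing only its voicing to voiceless gives [k] — the voiceless velar stop.
At the second juncture, /ɟ/ likewise becomes [c] adjacent to /f/.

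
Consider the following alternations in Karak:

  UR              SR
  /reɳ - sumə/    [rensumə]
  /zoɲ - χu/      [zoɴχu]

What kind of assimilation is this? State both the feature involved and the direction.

regressive place assimilation

The segment that alternates is /ɳ/, which surfaces as [n] when adjacent to /s/.
The change retroflex → alveolar matches the place of the following /s/, identifying this as place assimilation.
Manner and voice are unchanged, so the assimilation is partial, not total.
The other alternating form patterns the same way: /ɲ/ → [ɴ] before /χ/ (palatal → uvular, matching uvular) — only place changes, and always toward the following segment.
Since the segment that changes precedes the conditioning segment, the assimilation is regressive.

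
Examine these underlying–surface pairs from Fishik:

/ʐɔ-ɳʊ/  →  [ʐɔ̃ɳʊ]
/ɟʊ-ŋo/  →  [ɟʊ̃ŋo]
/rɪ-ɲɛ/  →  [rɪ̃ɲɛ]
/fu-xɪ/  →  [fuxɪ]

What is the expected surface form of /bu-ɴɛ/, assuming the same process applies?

[bũɴɛ]

The data show regressive nasality assimilation (vowel nasalisation): /ɔ/ → [ɔ̃] before /ɳ/; /ʊ/ → [ʊ̃] before /ŋ/; /ɪ/ → [ɪ̃] before /ɲ/ — a vowel is nasalised by an immediately following nasal consonant.
No change occurs in [fuxɪ] because the vowel at the boundary is adjacent to an oral consonant, not a nasal (/u/ next to /x/).
/u/ sits next to the nasal /ɴ/ and is therefore nasalised to [ũ].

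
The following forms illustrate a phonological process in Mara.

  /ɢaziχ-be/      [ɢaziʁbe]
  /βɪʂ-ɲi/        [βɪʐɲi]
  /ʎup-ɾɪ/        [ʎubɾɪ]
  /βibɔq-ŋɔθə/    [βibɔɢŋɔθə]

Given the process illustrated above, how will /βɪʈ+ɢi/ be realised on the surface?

[βɪɖɢi]

The data show regressive voicing assimilation: /χ/ → [ʁ] before /b/; /ʂ/ → [ʐ] before /ɲ/; /p/ → [b] before /ɾ/; /q/ → [ɢ] before /ŋ/. In each pair only voicing changes, matching the following consonant, while place and manner stay constant.
The rule targets /ʈ/ (voiceless retroflex stop), which sits before the trigger /ɢ/ (voiced).
A voiced retroflex stop is [ɖ], so the surface segment is [ɖ].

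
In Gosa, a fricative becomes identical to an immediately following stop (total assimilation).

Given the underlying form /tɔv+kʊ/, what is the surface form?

[tɔkkʊ]

/v/ is the segment targeted by the rule; it sits immediately before /k/, so it assimilates completely and surfaces as [k].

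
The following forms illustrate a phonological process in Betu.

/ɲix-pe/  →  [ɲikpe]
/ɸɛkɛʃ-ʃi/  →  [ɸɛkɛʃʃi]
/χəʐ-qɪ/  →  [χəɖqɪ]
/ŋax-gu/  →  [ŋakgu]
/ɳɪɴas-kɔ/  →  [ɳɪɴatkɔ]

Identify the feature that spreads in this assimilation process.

manner

The segment that alternates is /x/, which surfaces as [k] when adjacent to /p/.
/x/ is a fricative while /p/ is a stop; the output [k] is a stop, matching the trigger — so the feature that spreads is manner.
The other alternating forms pattern the same way: /ʐ/ → [ɖ] before /q/ (fricative → stop, matching a stop); /x/ → [k] before /g/ (fricative → stop, matching a stop); /s/ → [t] before /k/ (fricative → stop, matching a stop) — only manner changes, and always toward the following segment.
No alternation appears in [ɸɛkɛʃʃi]: there the adjacent consonants already agree in manner (/ʃ/ and /ʃ/ are both fricatives), so this form is consistent with the same rule.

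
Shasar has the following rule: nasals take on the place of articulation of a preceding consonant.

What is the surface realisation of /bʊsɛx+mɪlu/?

The rule targets /m/ (voiced bilabial nasal), which sits after the trigger /x/ (velar).
The voiced velar nasal is [ŋ], so /m/ → [ŋ].

[bʊsɛxŋɪlu]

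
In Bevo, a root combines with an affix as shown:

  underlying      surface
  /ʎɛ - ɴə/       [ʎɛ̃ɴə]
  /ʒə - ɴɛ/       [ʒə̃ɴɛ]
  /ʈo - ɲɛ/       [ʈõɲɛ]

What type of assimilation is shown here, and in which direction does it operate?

regressive nasality assimilation (vowel nasalisation)

The vowel /ɛ/ surfaces as nasalised [ɛ̃] next to the following nasal /ɴ/ — it has acquired the [+nasal] feature of its neighbour.
Likewise in the remaining data: /ə/ → [ə̃] before /ɴ/; /o/ → [õ] before /ɲ/ — each time a vowel is nasalised next to a following nasal.
Because the conditioning nasal is to the right of the vowel that changes, the process is regressive (anticipatory).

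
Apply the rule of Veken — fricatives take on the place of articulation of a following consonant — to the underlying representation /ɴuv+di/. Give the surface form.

[ɴuzdi]

/v/ is a voiced labiodental fricative. The following trigger /d/ is alveolar, so /v/ must become alveolar as well.
The voiced alveolar fricative is [z], so /v/ → [z].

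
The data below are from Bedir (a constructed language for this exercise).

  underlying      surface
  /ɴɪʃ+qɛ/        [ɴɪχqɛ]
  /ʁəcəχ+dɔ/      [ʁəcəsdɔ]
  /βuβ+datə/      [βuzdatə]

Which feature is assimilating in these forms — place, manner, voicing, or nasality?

Underlying /ʃ/ is realised as [χ] next to /q/; /q/ itself does not change.
/ʃ/ is postalveolar while /q/ is uvular; the output [χ] is uvular, matching the trigger — so the feature that spreads is place.
The other alternating forms pattern the same way: /χ/ → [s] before /d/ (uvular → alveolar, matching alveolar); /β/ → [z] before /d/ (bilabial → alveolar, matching alveolar) — only place changes, and always toward the following segment.

place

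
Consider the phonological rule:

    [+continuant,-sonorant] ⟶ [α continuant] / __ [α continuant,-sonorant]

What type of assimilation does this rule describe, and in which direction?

regressive manner assimilation

The shared variable α links the value of [continuant] on the target to that of the neighbouring obstruent. [continuant] distinguishes stops from fricatives — a manner-of-articulation feature — so this is manner assimilation.
Since the environment is written after the underscore, the trigger follows the target; the direction is regressive.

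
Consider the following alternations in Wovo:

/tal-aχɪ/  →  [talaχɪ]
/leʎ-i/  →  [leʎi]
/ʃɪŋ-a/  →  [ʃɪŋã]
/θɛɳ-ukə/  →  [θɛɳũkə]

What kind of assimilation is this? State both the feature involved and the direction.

The vowel /a/ surfaces as nasalised [ã] next to the preceding nasal /ŋ/ — it has acquired the [+nasal] feature of its neighbour.
The other form shows the same pattern: /u/ → [ũ] after /ɳ/ — each time a vowel is nasalised next to a preceding nasal.
No change occurs in [talaχɪ], [leʎi] because the vowel at the boundary is adjacent to an oral consonant, not a nasal (/a/ next to /l/; /i/ next to /ʎ/).
Because the conditioning nasal is to the left of the vowel that changes, the process is progressive (perseverative).

progressive nasality assimilation (vowel nasalisation)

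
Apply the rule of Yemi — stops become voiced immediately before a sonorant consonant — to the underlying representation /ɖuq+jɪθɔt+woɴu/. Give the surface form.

/q/ is a voiceless uvular stop. The following trigger /j/ is voiced, so /q/ must become voiced as well.
Changing only its voicing to voiced gives [ɢ] — the voiced uvular stop.
At the second juncture, /t/ likewise becomes [d] adjacent to /w/.

[ɖuɢjɪθɔdwoɴu]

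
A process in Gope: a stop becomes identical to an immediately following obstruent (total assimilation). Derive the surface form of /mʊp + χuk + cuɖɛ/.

/p/ is the segment targeted by the rule; it sits immediately before /χ/, so it assimilates completely and surfaces as [χ].
The same rule applies at the second boundary: /k/ → [c] next to /c/.

[mʊχχuccuɖɛ]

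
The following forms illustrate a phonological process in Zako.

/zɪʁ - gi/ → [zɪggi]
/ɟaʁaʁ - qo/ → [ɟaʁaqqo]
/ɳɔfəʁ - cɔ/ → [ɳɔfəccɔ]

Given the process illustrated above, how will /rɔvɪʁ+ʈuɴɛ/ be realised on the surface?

The data show regressive total assimilation (/ʁ/ → [g] before /g/; /ʁ/ → [q] before /q/; /ʁ/ → [c] before /c/): in every case the target segment becomes identical to its following neighbour, copying more than a single feature.
/ʁ/ is the segment targeted by the rule; it sits immediately before /ʈ/, so it assimilates completely and surfaces as [ʈ].

[rɔvɪʈʈuɴɛ]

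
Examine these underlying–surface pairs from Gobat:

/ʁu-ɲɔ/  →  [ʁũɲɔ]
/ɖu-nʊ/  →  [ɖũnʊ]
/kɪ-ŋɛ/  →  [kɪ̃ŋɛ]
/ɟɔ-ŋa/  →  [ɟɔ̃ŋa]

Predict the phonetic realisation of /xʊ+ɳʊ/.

[xʊ̃ɳʊ]

The data show regressive nasality assimilation (vowel nasalisation): /u/ → [ũ] before /ɲ/; /u/ → [ũ] before /n/; /ɪ/ → [ɪ̃] before /ŋ/; /ɔ/ → [ɔ̃] before /ŋ/ — a vowel is nasalised by an immediately following nasal consonant.
/ʊ/ sits next to the nasal /ɳ/ and is therefore nasalised to [ʊ̃].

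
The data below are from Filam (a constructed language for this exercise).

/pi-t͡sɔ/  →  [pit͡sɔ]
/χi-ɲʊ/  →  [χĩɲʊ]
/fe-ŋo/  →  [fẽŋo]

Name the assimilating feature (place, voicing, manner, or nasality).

nasality

The vowel /i/ surfaces as nasalised [ĩ] next to the following nasal /ɲ/ — it has acquired the [+nasal] feature of its neighbour.
The other form shows the same pattern: /e/ → [ẽ] before /ŋ/ — each time a vowel is nasalised next to a following nasal.
No change occurs in [pit͡sɔ] because the vowel at the boundary is adjacent to an oral consonant, not a nasal (/i/ next to /t͡s/).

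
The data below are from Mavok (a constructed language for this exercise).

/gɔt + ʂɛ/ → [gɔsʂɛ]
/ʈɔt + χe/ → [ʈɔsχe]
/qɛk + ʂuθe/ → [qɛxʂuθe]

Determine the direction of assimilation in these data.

The segment that alternates is /t/, which surfaces as [s] when adjacent to /ʂ/.
The change stop → fricative matches the manner of the following /ʂ/, identifying this as manner assimilation.
The other alternating forms pattern the same way: /t/ → [s] before /χ/ (stop → fricative, matching a fricative); /k/ → [x] before /ʂ/ (stop → fricative, matching a fricative) — only manner changes, and always toward the following segment.
Since the segment that changes precedes the conditioning segment, the assimilation is regressive.

regressive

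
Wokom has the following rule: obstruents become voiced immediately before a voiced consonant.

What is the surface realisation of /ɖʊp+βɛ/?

[ɖʊbβɛ]

The rule targets /p/ (voiceless bilabial stop), which sits before the trigger /β/ (voiced).
The voiced bilabial stop is [b], so /p/ → [b].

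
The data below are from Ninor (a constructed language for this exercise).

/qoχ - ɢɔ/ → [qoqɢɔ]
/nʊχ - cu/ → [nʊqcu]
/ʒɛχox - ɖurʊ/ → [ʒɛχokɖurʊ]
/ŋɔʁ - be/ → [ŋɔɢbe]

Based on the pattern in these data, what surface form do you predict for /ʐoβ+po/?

[ʐobpo]

The data show regressive manner assimilation: /χ/ → [q] before /ɢ/; /χ/ → [q] before /c/; /x/ → [k] before /ɖ/; /ʁ/ → [ɢ] before /b/. In each pair only manner changes, matching the following consonant, while place and voice stay constant.
The rule targets /β/ (voiced bilabial fricative), which sits before the trigger /p/ (stop).
A voiced bilabial stop is [b], so the surface segment is [b].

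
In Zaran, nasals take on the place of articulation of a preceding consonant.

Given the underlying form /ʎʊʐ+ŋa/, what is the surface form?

[ʎʊʐɳa]

The rule targets /ŋ/ (voiced velar nasal), which sits after the trigger /ʐ/ (retroflex).
A voiced retroflex nasal is [ɳ], so the surface segment is [ɳ].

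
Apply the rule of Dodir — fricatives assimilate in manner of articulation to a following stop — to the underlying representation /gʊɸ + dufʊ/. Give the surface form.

[gʊpdufʊ]

The rule targets /ɸ/ (voiceless bilabial fricative), which sits before the trigger /d/ (stop).
A voiceless bilabial stop is [p], so the surface segment is [p].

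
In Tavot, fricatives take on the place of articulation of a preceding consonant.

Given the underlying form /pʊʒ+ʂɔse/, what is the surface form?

/ʂ/ is a voiceless retroflex fricative. The preceding trigger /ʒ/ is postalveolar, so /ʂ/ must become postalveolar as well.
A voiceless postalveolar fricative is [ʃ], so the surface segment is [ʃ].

[pʊʒʃɔse]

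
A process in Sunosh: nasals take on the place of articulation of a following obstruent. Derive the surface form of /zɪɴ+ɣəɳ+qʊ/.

/ɴ/ is a voiced uvular nasal. The following trigger /ɣ/ is velar, so /ɴ/ must become velar as well.
A voiced velar nasal is [ŋ], so the surface segment is [ŋ].
The same rule applies at the second boundary: /ɳ/ → [ɴ] next to /q/.

[zɪŋɣəɴqʊ]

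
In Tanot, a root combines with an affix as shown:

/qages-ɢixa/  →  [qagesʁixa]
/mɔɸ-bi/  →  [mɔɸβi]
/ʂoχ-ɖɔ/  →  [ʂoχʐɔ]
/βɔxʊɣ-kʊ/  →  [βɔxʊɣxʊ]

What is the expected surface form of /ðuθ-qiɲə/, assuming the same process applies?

[ðuθχiɲə]

The data show progressive manner assimilation: /ɢ/ → [ʁ] after /s/; /b/ → [β] after /ɸ/; /ɖ/ → [ʐ] after /χ/; /k/ → [x] after /ɣ/. In each pair only manner changes, matching the preceding consonant, while place and voice stay constant.
The rule targets /q/ (voiceless uvular stop), which sits after the trigger /θ/ (fricative).
Changing only its manner to fricative gives [χ] — the voiceless uvular fricative.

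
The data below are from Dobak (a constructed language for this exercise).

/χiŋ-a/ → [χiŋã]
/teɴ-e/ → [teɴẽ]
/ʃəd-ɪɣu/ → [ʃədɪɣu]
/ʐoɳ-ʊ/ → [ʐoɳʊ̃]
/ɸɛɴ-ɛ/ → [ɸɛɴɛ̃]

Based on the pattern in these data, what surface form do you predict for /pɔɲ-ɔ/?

[pɔɲɔ̃]

The data show progressive nasality assimilation (vowel nasalisation): /a/ → [ã] after /ŋ/; /e/ → [ẽ] after /ɴ/; /ʊ/ → [ʊ̃] after /ɳ/; /ɛ/ → [ɛ̃] after /ɴ/ — a vowel is nasalised by an immediately preceding nasal consonant.
No change occurs in [ʃədɪɣu] because the vowel at the boundary is adjacent to an oral consonant, not a nasal (/ɪ/ next to /d/).
/ɔ/ sits next to the nasal /ɲ/ and is therefore nasalised to [ɔ̃].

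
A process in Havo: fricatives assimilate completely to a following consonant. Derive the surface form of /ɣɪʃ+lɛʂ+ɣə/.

/ʃ/ is the segment targeted by the rule; it sits immediately before /l/, so it assimilates completely and surfaces as [l].
At the second juncture, /ʂ/ likewise becomes [ɣ] adjacent to /ɣ/.

[ɣɪllɛɣɣə]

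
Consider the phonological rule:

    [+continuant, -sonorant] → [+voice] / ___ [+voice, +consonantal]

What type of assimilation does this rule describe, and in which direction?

The target ([+continuant, -sonorant], fricatives) acquires [+voice] next to a voiced consonant ([+voice, +consonantal]) — it takes on the voicing of its neighbour, so the feature that spreads is voicing.
Since the environment is written after the underscore, the trigger follows the target; the direction is regressive.

regressive voicing assimilation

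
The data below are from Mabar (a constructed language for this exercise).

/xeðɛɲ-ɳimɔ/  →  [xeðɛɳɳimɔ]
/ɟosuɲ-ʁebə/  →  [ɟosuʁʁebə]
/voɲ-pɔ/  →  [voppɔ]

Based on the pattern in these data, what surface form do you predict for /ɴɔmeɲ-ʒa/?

[ɴɔmeʒʒa]

The data show regressive total assimilation (/ɲ/ → [ɳ] before /ɳ/; /ɲ/ → [ʁ] before /ʁ/; /ɲ/ → [p] before /p/): in every case the target segment becomes identical to its following neighbour, copying more than a single feature.
/ɲ/ is the segment targeted by the rule; it sits immediately before /ʒ/, so it assimilates completely and surfaces as [ʒ].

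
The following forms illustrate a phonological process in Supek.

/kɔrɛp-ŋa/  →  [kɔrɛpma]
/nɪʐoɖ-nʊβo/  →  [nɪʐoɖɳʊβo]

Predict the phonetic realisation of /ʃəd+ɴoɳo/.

[ʃədnoɳo]

The data show progressive place assimilation: /ŋ/ → [m] after /p/; /n/ → [ɳ] after /ɖ/. In each pair only place changes, matching the preceding consonant, while manner and voice stay constant.
/ɴ/ is a voiced uvular nasal. The preceding trigger /d/ is alveolar, so /ɴ/ must become alveolar as well.
A voiced alveolar nasal is [n], so the surface segment is [n].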